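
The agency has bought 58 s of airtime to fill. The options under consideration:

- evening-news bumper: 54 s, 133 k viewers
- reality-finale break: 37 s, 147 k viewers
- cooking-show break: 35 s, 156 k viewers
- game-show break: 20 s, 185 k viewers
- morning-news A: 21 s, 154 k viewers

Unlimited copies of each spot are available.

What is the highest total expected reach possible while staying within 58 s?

370

Taking 2×game-show break: 40 s used, 370 in expected reach.
The spare 18 s is too small for any remaining spot, and no exchange beats 370.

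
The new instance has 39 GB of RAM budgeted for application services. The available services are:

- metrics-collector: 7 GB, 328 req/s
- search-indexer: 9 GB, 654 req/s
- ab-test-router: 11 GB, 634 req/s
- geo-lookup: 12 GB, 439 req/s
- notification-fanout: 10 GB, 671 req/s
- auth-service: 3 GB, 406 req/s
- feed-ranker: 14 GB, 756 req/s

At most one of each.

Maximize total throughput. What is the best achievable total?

By throughput per GB: auth-service 135.33, search-indexer 72.67, notification-fanout 67.10 lead.
Filling by ratio: search-indexer + ab-test-router + notification-fanout + auth-service for 2365, with 6 GB left unused.
Dropping ab-test-router frees 11 GB; slotting in feed-ranker (14 GB) lifts the total to 2487 at 36 GB.
Next best is ab-test-router + notification-fanout + auth-service + feed-ranker at 2467 (38 GB) — short by 20.

2487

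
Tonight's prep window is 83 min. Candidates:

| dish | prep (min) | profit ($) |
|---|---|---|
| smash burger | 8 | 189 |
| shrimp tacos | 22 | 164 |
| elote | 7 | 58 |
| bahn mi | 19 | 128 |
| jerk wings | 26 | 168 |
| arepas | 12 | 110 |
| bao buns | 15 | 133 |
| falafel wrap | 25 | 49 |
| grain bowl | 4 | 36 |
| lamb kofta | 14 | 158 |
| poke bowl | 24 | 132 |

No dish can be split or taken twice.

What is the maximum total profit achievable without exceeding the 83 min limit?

Ranking by ratio (profit/min): smash burger 23.62, lamb kofta 11.29, arepas 9.17, grain bowl 9.00.
Taking smash burger + shrimp tacos + elote + arepas + bao buns + grain bowl + lamb kofta: 82 min used, 848 in profit.
The closest alternative, smash burger + elote + jerk wings + arepas + bao buns + lamb kofta, reaches only 816.

848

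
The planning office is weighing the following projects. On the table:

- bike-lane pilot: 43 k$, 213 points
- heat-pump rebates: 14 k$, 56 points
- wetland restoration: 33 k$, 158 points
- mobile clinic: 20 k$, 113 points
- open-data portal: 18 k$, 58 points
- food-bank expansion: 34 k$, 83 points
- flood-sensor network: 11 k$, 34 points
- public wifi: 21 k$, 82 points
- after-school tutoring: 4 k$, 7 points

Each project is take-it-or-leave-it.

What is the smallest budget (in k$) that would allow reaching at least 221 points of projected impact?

Minimise k$ subject to total projected impact ≥ 221.
heat-pump rebates + wetland restoration + after-school tutoring reaches 221 using 51 k$.
No combination under 51 k$ hits 221.

51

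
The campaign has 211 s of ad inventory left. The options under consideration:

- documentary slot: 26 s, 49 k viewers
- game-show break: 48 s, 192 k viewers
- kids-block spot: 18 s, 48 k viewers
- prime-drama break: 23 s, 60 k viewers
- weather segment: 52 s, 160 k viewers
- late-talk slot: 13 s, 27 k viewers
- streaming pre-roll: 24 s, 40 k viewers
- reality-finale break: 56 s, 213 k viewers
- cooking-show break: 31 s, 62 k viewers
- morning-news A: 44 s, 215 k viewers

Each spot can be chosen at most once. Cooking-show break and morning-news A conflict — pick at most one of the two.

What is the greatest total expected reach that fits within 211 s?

780

Ranking by ratio (expected reach/s): morning-news A 4.89, game-show break 4.00, reality-finale break 3.80, weather segment 3.08.
Taking game-show break + weather segment + reality-finale break + morning-news A: 200 s used, 780 in expected reach.
The closest alternative, documentary slot + game-show break + prime-drama break + late-talk slot + reality-finale break + morning-news A, reaches only 756.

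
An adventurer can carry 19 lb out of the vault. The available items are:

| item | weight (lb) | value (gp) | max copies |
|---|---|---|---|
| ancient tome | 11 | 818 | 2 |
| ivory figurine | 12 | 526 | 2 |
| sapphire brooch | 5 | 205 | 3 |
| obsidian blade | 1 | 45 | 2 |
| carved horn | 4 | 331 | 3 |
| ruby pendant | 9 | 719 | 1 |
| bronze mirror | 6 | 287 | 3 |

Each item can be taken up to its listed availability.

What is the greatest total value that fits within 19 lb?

By value per lb: carved horn 82.75, ruby pendant 79.89, ancient tome 74.36 lead.
A density-first pass picks obsidian blade + 3×carved horn + bronze mirror — 1325 at 19 lb.
The 11 lb tied up in obsidian blade and carved horn and bronze mirror is better spent on ancient tome — total rises to 1480 (19 lb).

1480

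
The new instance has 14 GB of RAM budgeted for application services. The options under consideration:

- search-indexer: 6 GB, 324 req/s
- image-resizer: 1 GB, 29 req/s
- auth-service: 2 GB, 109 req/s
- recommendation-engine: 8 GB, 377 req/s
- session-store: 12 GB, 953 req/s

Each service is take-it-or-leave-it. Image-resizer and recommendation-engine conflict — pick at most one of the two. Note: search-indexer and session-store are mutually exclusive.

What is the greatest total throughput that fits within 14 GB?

1062

Density check — session-store 79.42, auth-service 54.50, search-indexer 54.00 are the best per GB.
The ratio ordering already packs tightly: auth-service + session-store, 14 GB, 1062.
Nothing else feasible within 14 GB beats 1062.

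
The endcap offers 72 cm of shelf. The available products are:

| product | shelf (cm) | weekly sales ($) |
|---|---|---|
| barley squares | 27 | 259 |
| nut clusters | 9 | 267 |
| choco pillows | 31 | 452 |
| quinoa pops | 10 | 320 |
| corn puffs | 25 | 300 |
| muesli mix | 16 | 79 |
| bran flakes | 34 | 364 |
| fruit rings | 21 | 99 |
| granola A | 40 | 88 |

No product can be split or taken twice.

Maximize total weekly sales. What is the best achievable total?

Ranking by ratio (weekly sales/cm): quinoa pops 32.00, nut clusters 29.67, choco pillows 14.58, corn puffs 12.00.
The ratio heuristic lands on nut clusters + choco pillows + quinoa pops + muesli mix (1118) but leaves 6 cm idle.
The 47 cm tied up in choco pillows and muesli mix is better spent on barley squares + corn puffs — total rises to 1146 (71 cm).

1146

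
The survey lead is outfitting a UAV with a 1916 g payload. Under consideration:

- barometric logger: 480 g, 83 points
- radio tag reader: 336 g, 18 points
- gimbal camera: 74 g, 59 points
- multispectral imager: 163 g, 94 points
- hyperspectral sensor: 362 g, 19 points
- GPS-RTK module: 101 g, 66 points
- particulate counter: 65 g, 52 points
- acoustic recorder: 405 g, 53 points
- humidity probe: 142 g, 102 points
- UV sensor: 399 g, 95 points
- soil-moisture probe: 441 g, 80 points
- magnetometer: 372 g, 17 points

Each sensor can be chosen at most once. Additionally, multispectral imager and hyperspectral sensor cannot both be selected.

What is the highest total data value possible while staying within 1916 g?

631

Best packing: barometric logger + gimbal camera + multispectral imager + GPS-RTK module + particulate counter + humidity probe + UV sensor + soil-moisture probe — 1865 g, 631 total.
The closest alternative, barometric logger + gimbal camera + multispectral imager + GPS-RTK module + particulate counter + acoustic recorder + humidity probe + UV sensor, reaches only 604.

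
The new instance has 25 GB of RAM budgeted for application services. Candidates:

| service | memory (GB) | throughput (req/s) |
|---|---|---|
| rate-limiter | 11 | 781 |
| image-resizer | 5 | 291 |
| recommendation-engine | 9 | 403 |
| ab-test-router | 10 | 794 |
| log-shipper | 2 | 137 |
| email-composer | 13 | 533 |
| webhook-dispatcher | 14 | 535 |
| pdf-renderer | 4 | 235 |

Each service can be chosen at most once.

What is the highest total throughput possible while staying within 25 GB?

1810

Density check — ab-test-router 79.40, rate-limiter 71.00, log-shipper 68.50 are the best per GB.
Greedy by ratio would take rate-limiter + ab-test-router + log-shipper: 23 GB used, total 1712.
The 2 GB tied up in log-shipper is better spent on pdf-renderer — total rises to 1810 (25 GB).
The closest alternative, rate-limiter + ab-test-router + log-shipper, reaches only 1712.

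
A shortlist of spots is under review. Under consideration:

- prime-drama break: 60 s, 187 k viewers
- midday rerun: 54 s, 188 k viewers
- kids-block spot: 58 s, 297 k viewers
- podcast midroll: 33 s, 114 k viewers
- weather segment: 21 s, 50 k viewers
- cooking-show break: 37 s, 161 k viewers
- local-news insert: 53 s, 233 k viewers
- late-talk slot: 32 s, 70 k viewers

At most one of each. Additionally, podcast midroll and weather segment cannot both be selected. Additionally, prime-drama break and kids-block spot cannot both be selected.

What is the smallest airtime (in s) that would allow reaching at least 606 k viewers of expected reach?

144

Need the lightest bundle worth ≥ 606.
Taking kids-block spot + podcast midroll + local-news insert gives 644 (≥ 606) for 144 s.
Below 144 s the best achievable stays under 606.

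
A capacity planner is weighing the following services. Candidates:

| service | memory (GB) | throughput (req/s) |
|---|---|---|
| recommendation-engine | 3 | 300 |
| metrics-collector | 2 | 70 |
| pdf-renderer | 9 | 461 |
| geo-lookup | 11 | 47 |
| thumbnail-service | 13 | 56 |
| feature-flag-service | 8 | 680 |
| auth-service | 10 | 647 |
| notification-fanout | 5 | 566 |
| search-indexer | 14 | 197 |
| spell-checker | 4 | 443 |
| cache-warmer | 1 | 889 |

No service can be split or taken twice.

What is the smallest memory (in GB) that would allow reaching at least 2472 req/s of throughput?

Minimise GB subject to total throughput ≥ 2472.
feature-flag-service + notification-fanout + spell-checker + cache-warmer reaches 2578 using 18 GB.
No combination under 18 GB hits 2472.

18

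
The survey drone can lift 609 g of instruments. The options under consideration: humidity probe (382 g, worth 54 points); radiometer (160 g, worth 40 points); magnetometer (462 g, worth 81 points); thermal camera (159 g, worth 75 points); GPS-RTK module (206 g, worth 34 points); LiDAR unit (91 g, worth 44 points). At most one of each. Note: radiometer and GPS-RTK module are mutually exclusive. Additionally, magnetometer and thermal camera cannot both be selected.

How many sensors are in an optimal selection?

The maximum data value within 609 g is 159.
For example radiometer + thermal camera + LiDAR unit achieves it, using 410 g.
Every optimal selection uses 3 sensors.

3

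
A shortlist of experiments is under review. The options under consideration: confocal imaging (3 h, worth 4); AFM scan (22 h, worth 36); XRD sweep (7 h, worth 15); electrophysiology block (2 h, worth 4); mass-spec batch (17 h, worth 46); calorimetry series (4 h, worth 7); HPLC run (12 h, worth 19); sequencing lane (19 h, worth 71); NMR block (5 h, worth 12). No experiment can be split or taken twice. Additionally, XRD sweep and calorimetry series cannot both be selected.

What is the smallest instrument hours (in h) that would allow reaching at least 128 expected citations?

41

Minimise h subject to total expected citations ≥ 128.
mass-spec batch + sequencing lane + NMR block reaches 129 using 41 h.
Below 41 h the best achievable stays under 128.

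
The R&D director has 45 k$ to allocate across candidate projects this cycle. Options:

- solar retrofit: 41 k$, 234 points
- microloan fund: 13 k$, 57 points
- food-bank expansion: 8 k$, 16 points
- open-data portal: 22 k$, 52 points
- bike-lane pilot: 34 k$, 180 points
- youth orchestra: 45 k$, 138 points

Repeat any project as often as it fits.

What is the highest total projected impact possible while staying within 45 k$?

234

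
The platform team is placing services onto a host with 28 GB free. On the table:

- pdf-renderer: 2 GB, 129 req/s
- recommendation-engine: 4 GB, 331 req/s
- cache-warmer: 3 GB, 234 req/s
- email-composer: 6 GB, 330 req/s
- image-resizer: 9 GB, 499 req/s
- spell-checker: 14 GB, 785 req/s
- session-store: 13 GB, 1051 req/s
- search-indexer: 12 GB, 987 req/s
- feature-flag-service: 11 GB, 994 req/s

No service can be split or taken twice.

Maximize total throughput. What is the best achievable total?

The ratio heuristic lands on recommendation-engine + search-indexer + feature-flag-service (2312) but leaves 1 GB idle.
Dropping search-indexer frees 12 GB; slotting in session-store (13 GB) lifts the total to 2376 at 28 GB.
No other feasible combination exceeds 2376.

2376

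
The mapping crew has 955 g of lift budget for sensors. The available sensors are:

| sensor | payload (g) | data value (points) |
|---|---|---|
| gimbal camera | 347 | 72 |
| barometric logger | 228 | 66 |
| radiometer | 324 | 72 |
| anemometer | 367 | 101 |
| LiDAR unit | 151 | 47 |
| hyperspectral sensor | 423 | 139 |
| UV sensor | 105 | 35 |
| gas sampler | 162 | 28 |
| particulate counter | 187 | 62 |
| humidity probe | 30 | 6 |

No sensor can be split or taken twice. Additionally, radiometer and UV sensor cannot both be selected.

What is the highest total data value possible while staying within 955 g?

302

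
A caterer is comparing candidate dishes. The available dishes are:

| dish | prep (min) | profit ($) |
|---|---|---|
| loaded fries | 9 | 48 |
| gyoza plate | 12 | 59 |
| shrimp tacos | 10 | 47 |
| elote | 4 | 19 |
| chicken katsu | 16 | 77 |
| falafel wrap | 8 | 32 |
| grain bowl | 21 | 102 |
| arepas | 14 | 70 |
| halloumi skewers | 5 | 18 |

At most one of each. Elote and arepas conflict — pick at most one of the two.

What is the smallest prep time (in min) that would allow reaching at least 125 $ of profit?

25

Minimise min subject to total profit ≥ 125.
loaded fries + gyoza plate + elote reaches 126 using 25 min.
Below 25 min the best achievable stays under 125.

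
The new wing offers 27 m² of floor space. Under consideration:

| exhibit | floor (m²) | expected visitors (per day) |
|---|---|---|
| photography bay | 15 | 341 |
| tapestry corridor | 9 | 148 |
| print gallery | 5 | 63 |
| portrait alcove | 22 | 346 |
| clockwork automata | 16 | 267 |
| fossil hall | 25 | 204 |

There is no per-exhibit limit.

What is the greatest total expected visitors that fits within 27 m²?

489

Density check — photography bay 22.73, clockwork automata 16.69, tapestry corridor 16.44 are the best per m².
Taking photography bay + tapestry corridor: 24 m² used, 489 in expected visitors.
The spare 3 m² is too small for any remaining exhibit, and no exchange beats 489.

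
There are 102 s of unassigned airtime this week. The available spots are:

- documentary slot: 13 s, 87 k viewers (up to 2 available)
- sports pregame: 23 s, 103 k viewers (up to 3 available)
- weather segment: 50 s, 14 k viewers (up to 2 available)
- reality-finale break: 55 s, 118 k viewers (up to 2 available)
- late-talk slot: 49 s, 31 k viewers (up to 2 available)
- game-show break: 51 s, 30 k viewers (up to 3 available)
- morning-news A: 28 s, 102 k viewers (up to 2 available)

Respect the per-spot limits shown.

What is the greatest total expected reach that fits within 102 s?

The ratio ordering already packs tightly: 2×documentary slot + 3×sports pregame, 95 s, 483.
Nothing else within 102 s beats 483.

483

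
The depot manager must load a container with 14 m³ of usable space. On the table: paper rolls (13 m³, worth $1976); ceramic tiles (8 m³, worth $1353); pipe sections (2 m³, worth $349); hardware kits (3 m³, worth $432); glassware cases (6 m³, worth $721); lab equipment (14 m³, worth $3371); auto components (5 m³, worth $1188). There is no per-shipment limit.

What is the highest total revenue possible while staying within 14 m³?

Ranking by ratio (revenue/m³): lab equipment 240.79, auto components 237.60, pipe sections 174.50, ceramic tiles 169.12.
Lab equipment uses 14 of the 14 m³ and totals 3371.

3371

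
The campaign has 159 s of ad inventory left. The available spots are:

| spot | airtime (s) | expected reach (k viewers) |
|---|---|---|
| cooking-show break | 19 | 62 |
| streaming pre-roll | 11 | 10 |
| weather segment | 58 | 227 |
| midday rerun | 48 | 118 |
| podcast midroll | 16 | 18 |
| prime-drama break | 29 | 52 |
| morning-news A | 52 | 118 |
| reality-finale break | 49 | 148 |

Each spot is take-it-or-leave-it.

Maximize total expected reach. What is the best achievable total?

The ratio heuristic lands on cooking-show break + weather segment + prime-drama break + reality-finale break (489) but leaves 4 s idle.
Replace cooking-show break and prime-drama break with midday rerun: the trade gains 4 net, giving 493 at 155 s.
Weather segment + morning-news A + reality-finale break matches that 493 at 159 s; no feasible combination exceeds it.

493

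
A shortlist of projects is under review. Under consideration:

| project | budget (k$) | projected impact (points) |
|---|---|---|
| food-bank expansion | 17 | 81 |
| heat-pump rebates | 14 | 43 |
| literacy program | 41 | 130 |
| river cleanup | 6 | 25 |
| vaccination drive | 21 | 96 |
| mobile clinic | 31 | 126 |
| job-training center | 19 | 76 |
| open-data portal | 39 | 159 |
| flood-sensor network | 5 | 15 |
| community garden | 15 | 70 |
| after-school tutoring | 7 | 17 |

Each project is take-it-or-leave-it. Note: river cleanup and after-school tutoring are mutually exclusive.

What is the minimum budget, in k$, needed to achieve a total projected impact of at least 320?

Minimise k$ subject to total projected impact ≥ 320.
food-bank expansion + vaccination drive + job-training center + community garden reaches 323 using 72 k$.
No combination under 72 k$ hits 320.

72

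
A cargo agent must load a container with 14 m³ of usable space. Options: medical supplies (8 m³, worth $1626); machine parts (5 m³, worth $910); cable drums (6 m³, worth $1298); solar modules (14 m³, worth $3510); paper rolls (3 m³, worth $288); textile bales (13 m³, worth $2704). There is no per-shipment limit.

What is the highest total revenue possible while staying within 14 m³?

3510

By revenue per m³: solar modules 250.71, cable drums 216.33, textile bales 208.00, medical supplies 203.25 lead.
Best packing: solar modules — 14 m³, 3510 total.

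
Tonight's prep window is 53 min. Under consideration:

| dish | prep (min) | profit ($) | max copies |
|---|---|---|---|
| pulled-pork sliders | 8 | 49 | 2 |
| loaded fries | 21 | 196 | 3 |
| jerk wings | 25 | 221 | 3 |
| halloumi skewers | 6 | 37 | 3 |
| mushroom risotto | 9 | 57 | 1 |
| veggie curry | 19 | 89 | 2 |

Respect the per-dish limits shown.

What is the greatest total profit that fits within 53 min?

454

Ranking by ratio (profit/min): loaded fries 9.33, jerk wings 8.84, mushroom risotto 6.33, halloumi skewers 6.17.
A density-first pass picks 2×loaded fries + mushroom risotto — 449 at 51 min.
Dropping loaded fries and mushroom risotto frees 30 min; slotting in jerk wings + halloumi skewers (31 min) lifts the total to 454 at 52 min.
No other feasible combination exceeds 454.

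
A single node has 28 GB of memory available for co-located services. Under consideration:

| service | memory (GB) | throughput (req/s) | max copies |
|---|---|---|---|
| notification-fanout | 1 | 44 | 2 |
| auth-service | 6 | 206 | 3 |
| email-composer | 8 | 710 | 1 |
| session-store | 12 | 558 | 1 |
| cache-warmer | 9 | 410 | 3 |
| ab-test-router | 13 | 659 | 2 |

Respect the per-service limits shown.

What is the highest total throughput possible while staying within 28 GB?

1619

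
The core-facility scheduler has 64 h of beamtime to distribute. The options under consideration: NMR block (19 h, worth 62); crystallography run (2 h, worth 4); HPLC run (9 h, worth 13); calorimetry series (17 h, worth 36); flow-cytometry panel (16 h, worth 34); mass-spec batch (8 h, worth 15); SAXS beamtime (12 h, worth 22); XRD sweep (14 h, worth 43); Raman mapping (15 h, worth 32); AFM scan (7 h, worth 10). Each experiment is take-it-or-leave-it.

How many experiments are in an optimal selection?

4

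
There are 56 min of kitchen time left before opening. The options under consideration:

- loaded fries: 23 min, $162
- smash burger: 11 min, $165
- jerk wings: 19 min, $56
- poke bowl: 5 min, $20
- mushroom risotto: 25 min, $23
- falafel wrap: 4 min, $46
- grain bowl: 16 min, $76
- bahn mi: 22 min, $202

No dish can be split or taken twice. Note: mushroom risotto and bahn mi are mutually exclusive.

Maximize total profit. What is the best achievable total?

529

Density check — smash burger 15.00, falafel wrap 11.50, bahn mi 9.18 are the best per min.
A density-first pass picks smash burger + falafel wrap + grain bowl + bahn mi — 489 at 53 min.
The 20 min tied up in falafel wrap and grain bowl is better spent on loaded fries — total rises to 529 (56 min).
The closest alternative, smash burger + falafel wrap + grain bowl + bahn mi, reaches only 489.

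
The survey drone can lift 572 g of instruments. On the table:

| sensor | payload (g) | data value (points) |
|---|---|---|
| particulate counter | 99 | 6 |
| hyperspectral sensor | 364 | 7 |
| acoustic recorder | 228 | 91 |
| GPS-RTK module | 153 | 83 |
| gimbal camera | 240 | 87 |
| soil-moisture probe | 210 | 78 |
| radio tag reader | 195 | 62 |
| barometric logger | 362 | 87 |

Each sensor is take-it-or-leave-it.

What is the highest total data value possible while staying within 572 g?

223

A density-first pass picks particulate counter + acoustic recorder + GPS-RTK module — 180 at 480 g.
The 327 g tied up in particulate counter and acoustic recorder is better spent on soil-moisture probe + radio tag reader — total rises to 223 (558 g).
An exhaustive check of the 256 subsets confirms 223.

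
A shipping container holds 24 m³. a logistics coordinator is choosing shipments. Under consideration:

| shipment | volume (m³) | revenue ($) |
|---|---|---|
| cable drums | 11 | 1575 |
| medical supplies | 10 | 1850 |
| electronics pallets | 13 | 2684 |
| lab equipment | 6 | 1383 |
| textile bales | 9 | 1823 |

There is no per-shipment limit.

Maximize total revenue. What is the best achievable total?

5532

Best packing: 4×lab equipment — 24 m³, 5532 total.
No other feasible combination exceeds 5532.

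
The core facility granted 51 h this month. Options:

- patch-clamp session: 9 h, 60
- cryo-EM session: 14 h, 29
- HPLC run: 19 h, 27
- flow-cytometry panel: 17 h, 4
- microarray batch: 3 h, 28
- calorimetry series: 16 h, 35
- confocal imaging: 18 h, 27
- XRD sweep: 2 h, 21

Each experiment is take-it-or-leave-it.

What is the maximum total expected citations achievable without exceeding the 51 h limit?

173

Density check — XRD sweep 10.50, microarray batch 9.33, patch-clamp session 6.67 are the best per h.
Taking patch-clamp session + cryo-EM session + microarray batch + calorimetry series + XRD sweep: 44 h used, 173 in expected citations.
The closest alternative, patch-clamp session + HPLC run + microarray batch + calorimetry series + XRD sweep, reaches only 171.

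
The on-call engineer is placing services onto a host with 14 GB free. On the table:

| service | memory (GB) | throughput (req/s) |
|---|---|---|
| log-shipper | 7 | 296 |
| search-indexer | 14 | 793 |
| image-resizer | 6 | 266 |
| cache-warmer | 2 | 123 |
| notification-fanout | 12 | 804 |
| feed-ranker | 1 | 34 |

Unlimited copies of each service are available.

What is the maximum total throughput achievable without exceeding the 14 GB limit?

927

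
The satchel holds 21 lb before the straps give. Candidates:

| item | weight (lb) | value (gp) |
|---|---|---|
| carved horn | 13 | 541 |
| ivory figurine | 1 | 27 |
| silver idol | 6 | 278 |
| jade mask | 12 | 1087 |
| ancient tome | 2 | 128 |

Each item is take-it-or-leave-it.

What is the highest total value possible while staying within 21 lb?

Density check — jade mask 90.58, ancient tome 64.00, silver idol 46.33 are the best per lb.
Ivory figurine + silver idol + jade mask + ancient tome uses 21 of the 21 lb and totals 1520.
Next best is silver idol + jade mask + ancient tome at 1493 (20 lb) — short by 27.

1520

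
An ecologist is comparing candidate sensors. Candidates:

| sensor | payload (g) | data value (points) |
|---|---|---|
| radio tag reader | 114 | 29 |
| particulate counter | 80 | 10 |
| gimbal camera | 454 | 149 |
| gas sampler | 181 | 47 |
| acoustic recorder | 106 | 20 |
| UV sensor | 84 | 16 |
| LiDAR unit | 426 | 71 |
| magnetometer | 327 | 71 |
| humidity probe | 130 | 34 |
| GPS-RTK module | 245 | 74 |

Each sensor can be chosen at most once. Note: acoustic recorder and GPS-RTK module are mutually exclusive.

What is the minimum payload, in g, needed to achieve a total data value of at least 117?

426

Look for the lowest-payload combination reaching 117.
Taking gas sampler + GPS-RTK module gives 121 (≥ 117) for 426 g.
No combination under 426 g hits 117.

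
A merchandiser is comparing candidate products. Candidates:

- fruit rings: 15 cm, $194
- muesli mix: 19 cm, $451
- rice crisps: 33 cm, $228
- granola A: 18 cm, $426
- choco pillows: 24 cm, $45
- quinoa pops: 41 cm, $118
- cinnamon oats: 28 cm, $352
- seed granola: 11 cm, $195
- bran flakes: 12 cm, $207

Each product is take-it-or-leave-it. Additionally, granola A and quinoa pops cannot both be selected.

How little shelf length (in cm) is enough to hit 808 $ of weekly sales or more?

Look for the lowest-shelf combination reaching 808.
muesli mix + granola A reaches 877 using 37 cm.
No combination under 37 cm hits 808.

37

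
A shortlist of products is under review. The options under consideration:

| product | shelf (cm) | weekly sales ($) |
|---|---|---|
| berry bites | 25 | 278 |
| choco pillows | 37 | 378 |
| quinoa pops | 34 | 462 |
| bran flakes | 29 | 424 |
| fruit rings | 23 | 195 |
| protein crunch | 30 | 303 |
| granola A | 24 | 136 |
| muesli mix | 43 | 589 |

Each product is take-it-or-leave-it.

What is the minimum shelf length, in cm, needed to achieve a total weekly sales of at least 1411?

106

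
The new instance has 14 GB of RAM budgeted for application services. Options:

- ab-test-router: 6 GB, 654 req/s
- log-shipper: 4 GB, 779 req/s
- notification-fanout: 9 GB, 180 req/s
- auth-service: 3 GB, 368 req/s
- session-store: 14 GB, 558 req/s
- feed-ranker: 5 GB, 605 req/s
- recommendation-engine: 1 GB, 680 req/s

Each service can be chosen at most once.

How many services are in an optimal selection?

4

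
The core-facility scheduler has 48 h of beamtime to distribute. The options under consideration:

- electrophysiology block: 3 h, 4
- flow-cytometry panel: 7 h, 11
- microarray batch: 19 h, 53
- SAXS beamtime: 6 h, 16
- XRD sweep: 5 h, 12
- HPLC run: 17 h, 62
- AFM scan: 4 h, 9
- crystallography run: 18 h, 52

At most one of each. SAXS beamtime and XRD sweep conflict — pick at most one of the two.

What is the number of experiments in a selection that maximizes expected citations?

Optimal total is 143.
One optimal bundle: electrophysiology block + SAXS beamtime + HPLC run + AFM scan + crystallography run (48 h).
Any selection reaching 143 contains exactly 5 experiments.

5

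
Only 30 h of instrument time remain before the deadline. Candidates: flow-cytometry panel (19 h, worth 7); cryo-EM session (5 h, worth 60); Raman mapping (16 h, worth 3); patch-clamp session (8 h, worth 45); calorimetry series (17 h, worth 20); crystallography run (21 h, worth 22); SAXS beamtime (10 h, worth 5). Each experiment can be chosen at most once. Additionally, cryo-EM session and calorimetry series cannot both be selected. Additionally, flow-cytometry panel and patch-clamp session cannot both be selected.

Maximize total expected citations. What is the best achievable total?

110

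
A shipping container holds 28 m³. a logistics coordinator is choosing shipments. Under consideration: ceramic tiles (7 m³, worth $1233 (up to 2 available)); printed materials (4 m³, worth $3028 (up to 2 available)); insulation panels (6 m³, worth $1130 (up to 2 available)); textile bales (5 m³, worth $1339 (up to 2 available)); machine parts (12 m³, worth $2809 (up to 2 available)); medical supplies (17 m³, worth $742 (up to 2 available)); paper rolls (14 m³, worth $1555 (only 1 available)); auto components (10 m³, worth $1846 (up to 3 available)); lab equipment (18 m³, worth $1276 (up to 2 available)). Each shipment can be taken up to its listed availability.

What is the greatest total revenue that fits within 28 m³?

Filling by ratio: 2×printed materials + insulation panels + 2×textile bales for 9864, with 4 m³ left unused.
Replace insulation panels with auto components: the trade gains 716 net, giving 10580 at 28 m³.

10580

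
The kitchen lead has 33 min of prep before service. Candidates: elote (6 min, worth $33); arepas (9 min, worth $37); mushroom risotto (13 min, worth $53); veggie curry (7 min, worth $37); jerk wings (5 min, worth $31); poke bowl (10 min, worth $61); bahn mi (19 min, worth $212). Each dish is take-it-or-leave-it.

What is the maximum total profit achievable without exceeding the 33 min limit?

282

Taking the top-ratio dishes first gives elote + jerk wings + bahn mi for 276 (30 min).
The 5 min tied up in jerk wings is better spent on veggie curry — total rises to 282 (32 min).
An exhaustive check of the 128 subsets confirms 282.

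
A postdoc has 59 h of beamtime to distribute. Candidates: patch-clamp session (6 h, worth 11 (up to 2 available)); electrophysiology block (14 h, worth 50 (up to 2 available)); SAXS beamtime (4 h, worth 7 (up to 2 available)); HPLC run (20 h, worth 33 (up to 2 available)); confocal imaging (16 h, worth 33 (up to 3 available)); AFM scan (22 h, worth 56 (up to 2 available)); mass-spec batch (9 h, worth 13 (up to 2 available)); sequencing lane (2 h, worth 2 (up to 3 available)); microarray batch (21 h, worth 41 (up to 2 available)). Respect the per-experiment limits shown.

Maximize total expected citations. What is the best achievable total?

170

Greedy by ratio would take patch-clamp session + 2×electrophysiology block + AFM scan + sequencing lane: 58 h used, total 169.
Dropping patch-clamp session and sequencing lane frees 8 h; slotting in 2×SAXS beamtime (8 h) lifts the total to 170 at 58 h.
That's the maximum — no swap from here does better than 170.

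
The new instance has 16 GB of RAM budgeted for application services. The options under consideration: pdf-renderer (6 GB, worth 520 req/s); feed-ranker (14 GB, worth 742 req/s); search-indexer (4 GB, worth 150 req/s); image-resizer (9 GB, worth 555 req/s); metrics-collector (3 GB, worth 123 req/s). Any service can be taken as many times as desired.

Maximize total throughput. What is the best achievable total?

1190

Ranking by ratio (throughput/GB): pdf-renderer 86.67, image-resizer 61.67, feed-ranker 53.00.
The ratio heuristic lands on 2×pdf-renderer + metrics-collector (1163) but leaves 1 GB idle.
Dropping metrics-collector frees 3 GB; slotting in search-indexer (4 GB) lifts the total to 1190 at 16 GB.
That's the maximum — no swap from here does better than 1190.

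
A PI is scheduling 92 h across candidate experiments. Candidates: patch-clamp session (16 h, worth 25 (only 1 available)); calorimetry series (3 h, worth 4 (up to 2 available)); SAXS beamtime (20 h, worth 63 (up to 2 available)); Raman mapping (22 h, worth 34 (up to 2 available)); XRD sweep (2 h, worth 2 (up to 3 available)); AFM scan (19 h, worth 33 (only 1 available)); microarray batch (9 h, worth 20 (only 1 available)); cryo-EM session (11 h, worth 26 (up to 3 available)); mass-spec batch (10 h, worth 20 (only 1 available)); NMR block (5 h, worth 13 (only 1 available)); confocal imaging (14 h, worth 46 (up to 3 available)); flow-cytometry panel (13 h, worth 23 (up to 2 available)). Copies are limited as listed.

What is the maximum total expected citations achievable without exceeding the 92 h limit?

284

A density-first pass picks calorimetry series + 2×SAXS beamtime + XRD sweep + NMR block + 3×confocal imaging — 283 at 92 h.
Dropping calorimetry series and XRD sweep and NMR block frees 10 h; slotting in mass-spec batch (10 h) lifts the total to 284 at 92 h.
No other feasible combination exceeds 284.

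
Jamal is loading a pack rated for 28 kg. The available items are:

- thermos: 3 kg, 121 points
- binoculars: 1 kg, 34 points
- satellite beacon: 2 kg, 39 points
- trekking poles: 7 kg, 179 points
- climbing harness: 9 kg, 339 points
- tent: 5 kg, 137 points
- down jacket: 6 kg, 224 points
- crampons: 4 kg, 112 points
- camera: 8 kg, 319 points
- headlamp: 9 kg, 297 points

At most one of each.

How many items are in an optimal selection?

5

Optimal total is 1042.
thermos + satellite beacon + climbing harness + down jacket + camera hits 1042 at 28 kg.
Any selection reaching 1042 contains exactly 5 items.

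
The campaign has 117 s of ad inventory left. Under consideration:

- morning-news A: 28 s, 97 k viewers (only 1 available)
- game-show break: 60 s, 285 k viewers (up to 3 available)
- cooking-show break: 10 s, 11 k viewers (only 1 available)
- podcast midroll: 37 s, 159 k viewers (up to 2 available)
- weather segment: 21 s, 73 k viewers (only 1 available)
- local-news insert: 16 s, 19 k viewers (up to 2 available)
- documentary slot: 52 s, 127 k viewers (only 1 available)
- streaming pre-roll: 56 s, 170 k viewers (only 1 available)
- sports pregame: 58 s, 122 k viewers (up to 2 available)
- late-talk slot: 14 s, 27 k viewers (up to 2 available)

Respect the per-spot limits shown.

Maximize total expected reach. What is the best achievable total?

471

Best packing: game-show break + podcast midroll + late-talk slot — 111 s, 471 total.
Every other selection either busts 117 s or exceeds an availability limit or fails to beat 471.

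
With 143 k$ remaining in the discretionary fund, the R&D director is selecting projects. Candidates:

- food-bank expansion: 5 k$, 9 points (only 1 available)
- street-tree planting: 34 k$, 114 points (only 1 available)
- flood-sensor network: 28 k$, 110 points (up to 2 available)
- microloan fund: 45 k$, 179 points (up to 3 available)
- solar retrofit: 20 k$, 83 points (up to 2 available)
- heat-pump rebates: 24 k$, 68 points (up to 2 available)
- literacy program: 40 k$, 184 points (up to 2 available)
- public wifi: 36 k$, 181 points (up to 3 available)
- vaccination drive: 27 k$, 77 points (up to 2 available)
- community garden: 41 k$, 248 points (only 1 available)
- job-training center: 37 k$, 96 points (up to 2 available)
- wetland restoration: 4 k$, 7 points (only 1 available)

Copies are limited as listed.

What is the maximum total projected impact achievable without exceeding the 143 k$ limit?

720

Filling by ratio: food-bank expansion + solar retrofit + 2×public wifi + community garden + wetland restoration for 709, with 1 k$ left unused.
Dropping food-bank expansion and solar retrofit and wetland restoration frees 29 k$; slotting in flood-sensor network (28 k$) lifts the total to 720 at 141 k$.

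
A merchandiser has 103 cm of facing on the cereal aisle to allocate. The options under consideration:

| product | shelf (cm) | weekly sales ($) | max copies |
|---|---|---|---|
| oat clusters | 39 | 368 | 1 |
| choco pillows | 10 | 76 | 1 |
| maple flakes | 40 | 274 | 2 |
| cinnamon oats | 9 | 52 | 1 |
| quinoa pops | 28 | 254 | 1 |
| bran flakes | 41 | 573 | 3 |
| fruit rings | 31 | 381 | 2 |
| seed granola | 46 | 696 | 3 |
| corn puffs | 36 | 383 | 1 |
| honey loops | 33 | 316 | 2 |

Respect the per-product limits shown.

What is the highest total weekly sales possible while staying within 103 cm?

By weekly sales per cm: seed granola 15.13, bran flakes 13.98, fruit rings 12.29 lead.
Taking choco pillows + 2×seed granola: 102 cm used, 1468 in weekly sales.
That's the maximum — no swap from here does better than 1468.

1468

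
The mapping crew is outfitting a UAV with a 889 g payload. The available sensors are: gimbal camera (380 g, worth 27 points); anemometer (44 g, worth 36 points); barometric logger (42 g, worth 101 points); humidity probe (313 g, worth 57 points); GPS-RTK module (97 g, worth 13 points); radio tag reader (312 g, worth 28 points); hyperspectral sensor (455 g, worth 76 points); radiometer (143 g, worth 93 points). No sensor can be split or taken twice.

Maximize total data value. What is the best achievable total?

Taking the top-ratio sensors first gives anemometer + barometric logger + humidity probe + GPS-RTK module + radiometer for 300 (639 g).
The 313 g tied up in humidity probe is better spent on hyperspectral sensor — total rises to 319 (781 g).
Runner-up anemometer + barometric logger + humidity probe + radio tag reader + radiometer tops out at 315.

319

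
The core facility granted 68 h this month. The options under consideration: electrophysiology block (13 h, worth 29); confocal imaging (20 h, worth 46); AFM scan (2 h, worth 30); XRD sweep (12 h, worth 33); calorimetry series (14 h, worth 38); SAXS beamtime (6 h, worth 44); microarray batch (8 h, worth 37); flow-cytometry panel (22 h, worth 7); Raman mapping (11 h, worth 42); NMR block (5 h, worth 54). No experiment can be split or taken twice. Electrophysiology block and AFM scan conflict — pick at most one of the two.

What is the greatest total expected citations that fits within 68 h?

291

The ratio heuristic lands on AFM scan + XRD sweep + calorimetry series + SAXS beamtime + microarray batch + Raman mapping + NMR block (278) but leaves 10 h idle.
The 12 h tied up in XRD sweep is better spent on confocal imaging — total rises to 291 (66 h).
Next best is confocal imaging + AFM scan + XRD sweep + SAXS beamtime + microarray batch + Raman mapping + NMR block at 286 (64 h) — short by 5.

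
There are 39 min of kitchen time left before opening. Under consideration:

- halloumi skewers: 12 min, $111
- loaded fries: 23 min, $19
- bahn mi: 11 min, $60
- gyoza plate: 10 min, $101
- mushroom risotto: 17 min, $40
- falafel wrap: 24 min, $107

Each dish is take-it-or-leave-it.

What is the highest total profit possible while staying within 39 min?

272

Best packing: halloumi skewers + bahn mi + gyoza plate — 33 min, 272 total.
Nothing else within 39 min beats 272.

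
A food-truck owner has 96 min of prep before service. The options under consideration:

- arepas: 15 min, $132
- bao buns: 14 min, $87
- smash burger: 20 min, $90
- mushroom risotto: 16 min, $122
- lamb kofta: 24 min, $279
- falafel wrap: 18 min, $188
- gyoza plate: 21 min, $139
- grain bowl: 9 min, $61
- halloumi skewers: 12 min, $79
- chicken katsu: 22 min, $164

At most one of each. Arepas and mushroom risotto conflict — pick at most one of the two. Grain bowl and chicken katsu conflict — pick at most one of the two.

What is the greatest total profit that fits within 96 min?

Best packing: arepas + bao buns + lamb kofta + falafel wrap + chicken katsu — 93 min, 850 total.
Runner-up arepas + lamb kofta + falafel wrap + halloumi skewers + chicken katsu tops out at 842.

850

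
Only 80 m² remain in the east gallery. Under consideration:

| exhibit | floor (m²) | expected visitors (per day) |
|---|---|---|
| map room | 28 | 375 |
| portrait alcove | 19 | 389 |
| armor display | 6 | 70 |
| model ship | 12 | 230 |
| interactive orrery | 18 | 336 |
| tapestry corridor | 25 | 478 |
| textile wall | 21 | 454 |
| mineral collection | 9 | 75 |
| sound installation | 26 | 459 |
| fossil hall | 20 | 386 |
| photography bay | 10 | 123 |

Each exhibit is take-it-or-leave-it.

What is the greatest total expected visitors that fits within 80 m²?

Density check — textile wall 21.62, portrait alcove 20.47, fossil hall 19.30 are the best per m².
Greedy by ratio would take portrait alcove + armor display + model ship + textile wall + fossil hall: 78 m² used, total 1529.
The 18 m² tied up in armor display and model ship is better spent on interactive orrery — total rises to 1565 (78 m²).
No other feasible combination exceeds 1565.

1565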